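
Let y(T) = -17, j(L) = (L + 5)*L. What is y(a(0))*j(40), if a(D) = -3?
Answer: -30600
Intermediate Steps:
j(L) = L*(5 + L) (j(L) = (5 + L)*L = L*(5 + L))
y(a(0))*j(40) = -680*(5 + 40) = -680*45 = -17*1800 = -30600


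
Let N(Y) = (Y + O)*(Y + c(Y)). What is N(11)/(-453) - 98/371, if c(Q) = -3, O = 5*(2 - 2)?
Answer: -11006/24009 ≈ -0.45841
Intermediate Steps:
O = 0 (O = 5*0 = 0)
N(Y) = Y*(-3 + Y) (N(Y) = (Y + 0)*(Y - 3) = Y*(-3 + Y))
N(11)/(-453) - 98/371 = (11*(-3 + 11))/(-453) - 98/371 = (11*8)*(-1/453) - 98*1/371 = 88*(-1/453) - 14/53 = -88/453 - 14/53 = -11006/24009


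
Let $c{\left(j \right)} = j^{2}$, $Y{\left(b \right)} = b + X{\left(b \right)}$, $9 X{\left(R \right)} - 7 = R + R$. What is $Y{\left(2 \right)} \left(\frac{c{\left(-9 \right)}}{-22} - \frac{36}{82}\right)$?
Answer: $- \frac{11977}{902} \approx -13.278$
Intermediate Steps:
$X{\left(R \right)} = \frac{7}{9} + \frac{2 R}{9}$ ($X{\left(R \right)} = \frac{7}{9} + \frac{R + R}{9} = \frac{7}{9} + \frac{2 R}{9}$)
$Y{\left(b \right)} = \frac{7}{9} + \frac{11 b}{9}$ ($Y{\left(b \right)} = b + \left(\frac{7}{9} + \frac{2 b}{9}\right) = \frac{7}{9} + \frac{11 b}{9}$)
$Y{\left(2 \right)} \left(\frac{c{\left(-9 \right)}}{-22} - \frac{36}{82}\right) = \left(\frac{7}{9} + \frac{11}{9} \cdot 2\right) \left(\frac{\left(-9\right)^{2}}{-22} - \frac{36}{82}\right) = \left(\frac{7}{9} + \frac{22}{9}\right) \left(81 \left(- \frac{1}{22}\right) - \frac{18}{41}\right) = \frac{29 \left(- \frac{81}{22} - \frac{18}{41}\right)}{9} = \frac{29}{9} \left(- \frac{3717}{902}\right) = - \frac{11977}{902}$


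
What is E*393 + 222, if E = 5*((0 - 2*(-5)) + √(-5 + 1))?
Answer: 19872 + 3930*I ≈ 19872.0 + 3930.0*I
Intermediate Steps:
E = 50 + 10*I (E = 5*((0 + 10) + √(-4)) = 5*(10 + 2*I) = 50 + 10*I ≈ 50.0 + 10.0*I)
E*393 + 222 = (50 + 10*I)*393 + 222 = (19650 + 3930*I) + 222 = 19872 + 3930*I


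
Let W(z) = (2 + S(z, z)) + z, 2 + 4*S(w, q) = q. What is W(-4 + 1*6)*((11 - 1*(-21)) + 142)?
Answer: 696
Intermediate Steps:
S(w, q) = -1/2 + q/4
W(z) = 3/2 + 5*z/4 (W(z) = (2 + (-1/2 + z/4)) + z = (3/2 + z/4) + z = 3/2 + 5*z/4)
W(-4 + 1*6)*((11 - 1*(-21)) + 142) = (3/2 + 5*(-4 + 1*6)/4)*((11 - 1*(-21)) + 142) = (3/2 + 5*(-4 + 6)/4)*((11 + 21) + 142) = (3/2 + (5/4)*2)*(32 + 142) = (3/2 + 5/2)*174 = 4*174 = 696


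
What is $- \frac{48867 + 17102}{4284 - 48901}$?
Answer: $\frac{65969}{44617} \approx 1.4786$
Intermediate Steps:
$- \frac{48867 + 17102}{4284 - 48901} = - \frac{65969}{-44617} = - \frac{65969 \left(-1\right)}{44617} = \left(-1\right) \left(- \frac{65969}{44617}\right) = \frac{65969}{44617}$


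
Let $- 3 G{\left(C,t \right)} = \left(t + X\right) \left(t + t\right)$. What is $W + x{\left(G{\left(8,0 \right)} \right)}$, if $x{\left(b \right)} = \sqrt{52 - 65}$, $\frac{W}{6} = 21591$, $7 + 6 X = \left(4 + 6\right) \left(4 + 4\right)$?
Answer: $129546 + i \sqrt{13} \approx 1.2955 \cdot 10^{5} + 3.6056 i$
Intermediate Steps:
$X = \frac{73}{6}$ ($X = - \frac{7}{6} + \frac{\left(4 + 6\right) \left(4 + 4\right)}{6} = - \frac{7}{6} + \frac{10 \cdot 8}{6} = - \frac{7}{6} + \frac{1}{6} \cdot 80 = - \frac{7}{6} + \frac{40}{3} = \frac{73}{6} \approx 12.167$)
$W = 129546$ ($W = 6 \cdot 21591 = 129546$)
$G{\left(C,t \right)} = - \frac{2 t \left(\frac{73}{6} + t\right)}{3}$ ($G{\left(C,t \right)} = - \frac{\left(t + \frac{73}{6}\right) \left(t + t\right)}{3} = - \frac{\left(\frac{73}{6} + t\right) 2 t}{3} = - \frac{2 t \left(\frac{73}{6} + t\right)}{3}$)
$x{\left(b \right)} = i \sqrt{13}$ ($x{\left(b \right)} = \sqrt{-13} = i \sqrt{13}$)
$W + x{\left(G{\left(8,0 \right)} \right)} = 129546 + i \sqrt{13}$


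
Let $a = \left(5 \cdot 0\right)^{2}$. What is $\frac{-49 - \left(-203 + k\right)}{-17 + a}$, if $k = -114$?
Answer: $- \frac{268}{17} \approx -15.765$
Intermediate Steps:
$a = 0$ ($a = 0^{2} = 0$)
$\frac{-49 - \left(-203 + k\right)}{-17 + a} = \frac{-49 + \left(203 - -114\right)}{-17 + 0} = \frac{-49 + \left(203 + 114\right)}{-17} = \left(-49 + 317\right) \left(- \frac{1}{17}\right) = 268 \left(- \frac{1}{17}\right) = - \frac{268}{17}$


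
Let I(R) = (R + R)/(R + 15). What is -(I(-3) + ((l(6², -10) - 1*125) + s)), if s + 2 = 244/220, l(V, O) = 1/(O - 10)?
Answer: 27817/220 ≈ 126.44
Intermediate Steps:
I(R) = 2*R/(15 + R) (I(R) = (2*R)/(15 + R) = 2*R/(15 + R))
l(V, O) = 1/(-10 + O)
s = -49/55 (s = -2 + 244/220 = -2 + 244*(1/220) = -2 + 61/55 = -49/55 ≈ -0.89091)
-(I(-3) + ((l(6², -10) - 1*125) + s)) = -(2*(-3)/(15 - 3) + ((1/(-10 - 10) - 1*125) - 49/55)) = -(2*(-3)/12 + ((1/(-20) - 125) - 49/55)) = -(2*(-3)*(1/12) + ((-1/20 - 125) - 49/55)) = -(-½ + (-2501/20 - 49/55)) = -(-½ - 27707/220) = -1*(-27817/220) = 27817/220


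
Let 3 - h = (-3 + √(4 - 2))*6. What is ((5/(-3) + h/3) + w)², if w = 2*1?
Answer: 556/9 - 88*√2/3 ≈ 20.294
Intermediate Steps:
h = 21 - 6*√2 (h = 3 - (-3 + √(4 - 2))*6 = 3 - (-3 + √2)*6 = 3 - (-18 + 6*√2) = 3 + (18 - 6*√2) = 21 - 6*√2 ≈ 12.515)
w = 2
((5/(-3) + h/3) + w)² = ((5/(-3) + (21 - 6*√2)/3) + 2)² = ((5*(-⅓) + (21 - 6*√2)*(⅓)) + 2)² = ((-5/3 + (7 - 2*√2)) + 2)² = ((16/3 - 2*√2) + 2)² = (22/3 - 2*√2)²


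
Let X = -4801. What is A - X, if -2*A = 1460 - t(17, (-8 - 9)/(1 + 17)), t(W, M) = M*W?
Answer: 146267/36 ≈ 4063.0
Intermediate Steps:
A = -26569/36 (A = -(1460 - (-8 - 9)/(1 + 17)*17)/2 = -(1460 - (-17/18)*17)/2 = -(1460 - (-17*1/18)*17)/2 = -(1460 - (-17)*17/18)/2 = -(1460 - 1*(-289/18))/2 = -(1460 + 289/18)/2 = -1/2*26569/18 = -26569/36 ≈ -738.03)
A - X = -26569/36 - 1*(-4801) = -26569/36 + 4801 = 146267/36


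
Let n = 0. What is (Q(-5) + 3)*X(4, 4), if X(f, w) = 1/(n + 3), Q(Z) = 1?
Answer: 4/3 ≈ 1.3333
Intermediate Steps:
X(f, w) = 1/3 (X(f, w) = 1/(0 + 3) = 1/3)
(Q(-5) + 3)*X(4, 4) = (1 + 3)*(1/3) = 4*(1/3) = 4/3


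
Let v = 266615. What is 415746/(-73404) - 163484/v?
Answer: -6824694407/1087255970 ≈ -6.2770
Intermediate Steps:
415746/(-73404) - 163484/v = 415746/(-73404) - 163484/266615 = 415746*(-1/73404) - 163484*1/266615 = -23097/4078 - 163484/266615 = -6824694407/1087255970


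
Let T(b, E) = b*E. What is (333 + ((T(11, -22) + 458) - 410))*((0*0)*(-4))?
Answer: 0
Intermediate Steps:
T(b, E) = E*b
(333 + ((T(11, -22) + 458) - 410))*((0*0)*(-4)) = (333 + ((-22*11 + 458) - 410))*((0*0)*(-4)) = (333 + ((-242 + 458) - 410))*(0*(-4)) = (333 + (216 - 410))*0 = (333 - 194)*0 = 139*0 = 0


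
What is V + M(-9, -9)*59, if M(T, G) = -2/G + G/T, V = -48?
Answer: 217/9 ≈ 24.111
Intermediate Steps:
V + M(-9, -9)*59 = -48 + (-2/(-9) - 9/(-9))*59 = -48 + (-2*(-⅑) - 9*(-⅑))*59 = -48 + (2/9 + 1)*59 = -48 + (11/9)*59 = -48 + 649/9 = 217/9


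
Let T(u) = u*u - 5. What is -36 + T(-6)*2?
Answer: 26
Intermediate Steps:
T(u) = -5 + u² (T(u) = u² - 5 = -5 + u²)
-36 + T(-6)*2 = -36 + (-5 + (-6)²)*2 = -36 + (-5 + 36)*2 = -36 + 31*2 = -36 + 62 = 26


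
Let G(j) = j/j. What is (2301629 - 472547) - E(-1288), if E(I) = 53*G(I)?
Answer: 1829029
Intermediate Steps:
G(j) = 1
E(I) = 53 (E(I) = 53*1 = 53)
(2301629 - 472547) - E(-1288) = (2301629 - 472547) - 1*53 = 1829082 - 53 = 1829029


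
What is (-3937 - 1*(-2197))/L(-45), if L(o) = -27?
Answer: 580/9 ≈ 64.444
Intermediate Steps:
(-3937 - 1*(-2197))/L(-45) = (-3937 - 1*(-2197))/(-27) = (-3937 + 2197)*(-1/27) = -1740*(-1/27) = 580/9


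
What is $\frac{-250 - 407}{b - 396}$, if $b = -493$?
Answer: $\frac{657}{889} \approx 0.73903$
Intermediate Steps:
$\frac{-250 - 407}{b - 396} = \frac{-250 - 407}{-493 - 396} = - \frac{657}{-889} = \left(-657\right) \left(- \frac{1}{889}\right) = \frac{657}{889}$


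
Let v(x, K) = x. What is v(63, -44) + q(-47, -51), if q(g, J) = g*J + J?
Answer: 2409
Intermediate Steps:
q(g, J) = J + J*g (q(g, J) = J*g + J = J + J*g)
v(63, -44) + q(-47, -51) = 63 - 51*(1 - 47) = 63 - 51*(-46) = 63 + 2346 = 2409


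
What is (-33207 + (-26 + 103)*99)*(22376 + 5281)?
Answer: -707576688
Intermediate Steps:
(-33207 + (-26 + 103)*99)*(22376 + 5281) = (-33207 + 77*99)*27657 = (-33207 + 7623)*27657 = -25584*27657 = -707576688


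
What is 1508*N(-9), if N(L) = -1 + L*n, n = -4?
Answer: 52780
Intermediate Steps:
N(L) = -1 - 4*L (N(L) = -1 + L*(-4) = -1 - 4*L)
1508*N(-9) = 1508*(-1 - 4*(-9)) = 1508*(-1 + 36) = 1508*35 = 52780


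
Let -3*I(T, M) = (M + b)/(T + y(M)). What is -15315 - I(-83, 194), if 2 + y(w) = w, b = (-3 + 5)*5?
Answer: -1669267/109 ≈ -15314.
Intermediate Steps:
b = 10 (b = 2*5 = 10)
y(w) = -2 + w
I(T, M) = -(10 + M)/(3*(-2 + M + T)) (I(T, M) = -(M + 10)/(3*(T + (-2 + M))) = -(10 + M)/(3*(-2 + M + T)))
-15315 - I(-83, 194) = -15315 - (-10 - 1*194)/(3*(-2 + 194 - 83)) = -15315 - (-10 - 194)/(3*109) = -15315 - (-204)/(3*109) = -15315 - 1*(-68/109) = -15315 + 68/109 = -1669267/109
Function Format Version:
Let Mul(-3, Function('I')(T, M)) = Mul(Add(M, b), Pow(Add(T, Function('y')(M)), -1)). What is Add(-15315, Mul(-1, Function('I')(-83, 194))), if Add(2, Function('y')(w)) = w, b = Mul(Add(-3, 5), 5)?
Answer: Rational(-1669267, 109) ≈ -15314.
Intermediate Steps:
b = 10 (b = Mul(2, 5) = 10)
Function('y')(w) = Add(-2, w)
Function('I')(T, M) = Mul(Rational(-1, 3), Pow(Add(-2, M, T), -1), Add(10, M)) (Function('I')(T, M) = Mul(Rational(-1, 3), Mul(Add(M, 10), Pow(Add(T, Add(-2, M)), -1))) = Mul(Rational(-1, 3), Mul(Add(10, M), Pow(Add(-2, M, T), -1))) = Mul(Rational(-1, 3), Mul(Pow(Add(-2, M, T), -1), Add(10, M))) = Mul(Rational(-1, 3), Pow(Add(-2, M, T), -1), Add(10, M)))
Add(-15315, Mul(-1, Function('I')(-83, 194))) = Add(-15315, Mul(-1, Mul(Rational(1, 3), Pow(Add(-2, 194, -83), -1), Add(-10, Mul(-1, 194))))) = Add(-15315, Mul(-1, Mul(Rational(1, 3), Pow(109, -1), Add(-10, -194)))) = Add(-15315, Mul(-1, Mul(Rational(1, 3), Rational(1, 109), -204))) = Add(-15315, Mul(-1, Rational(-68, 109))) = Add(-15315, Rational(68, 109)) = Rational(-1669267, 109)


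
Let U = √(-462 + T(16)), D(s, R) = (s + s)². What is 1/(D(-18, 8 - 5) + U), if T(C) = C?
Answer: 648/840031 - I*√446/1680062 ≈ 0.0007714 - 1.257e-5*I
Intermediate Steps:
D(s, R) = 4*s² (D(s, R) = (2*s)² = 4*s²)
U = I*√446 (U = √(-462 + 16) = √(-446) = I*√446 ≈ 21.119*I)
1/(D(-18, 8 - 5) + U) = 1/(4*(-18)² + I*√446) = 1/(4*324 + I*√446) = 1/(1296 + I*√446)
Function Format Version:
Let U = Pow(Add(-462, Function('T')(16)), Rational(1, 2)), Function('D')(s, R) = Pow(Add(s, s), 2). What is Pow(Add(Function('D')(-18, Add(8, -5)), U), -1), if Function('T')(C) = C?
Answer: Add(Rational(648, 840031), Mul(Rational(-1, 1680062), I, Pow(446, Rational(1, 2)))) ≈ Add(0.00077140, Mul(-1.2570e-5, I))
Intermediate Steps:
Function('D')(s, R) = Mul(4, Pow(s, 2)) (Function('D')(s, R) = Pow(Mul(2, s), 2) = Mul(4, Pow(s, 2)))
U = Mul(I, Pow(446, Rational(1, 2))) (U = Pow(Add(-462, 16), Rational(1, 2)) = Pow(-446, Rational(1, 2)) = Mul(I, Pow(446, Rational(1, 2))) ≈ Mul(21.119, I))
Pow(Add(Function('D')(-18, Add(8, -5)), U), -1) = Pow(Add(Mul(4, Pow(-18, 2)), Mul(I, Pow(446, Rational(1, 2)))), -1) = Pow(Add(Mul(4, 324), Mul(I, Pow(446, Rational(1, 2)))), -1) = Pow(Add(1296, Mul(I, Pow(446, Rational(1, 2)))), -1)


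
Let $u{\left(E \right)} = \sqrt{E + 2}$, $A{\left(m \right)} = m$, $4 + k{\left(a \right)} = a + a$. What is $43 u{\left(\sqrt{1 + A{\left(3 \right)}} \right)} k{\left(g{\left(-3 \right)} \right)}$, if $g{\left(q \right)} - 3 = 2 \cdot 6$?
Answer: $2236$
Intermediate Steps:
$g{\left(q \right)} = 15$ ($g{\left(q \right)} = 3 + 2 \cdot 6 = 3 + 12 = 15$)
$k{\left(a \right)} = -4 + 2 a$ ($k{\left(a \right)} = -4 + \left(a + a\right) = -4 + 2 a$)
$u{\left(E \right)} = \sqrt{2 + E}$
$43 u{\left(\sqrt{1 + A{\left(3 \right)}} \right)} k{\left(g{\left(-3 \right)} \right)} = 43 \sqrt{2 + \sqrt{1 + 3}} \left(-4 + 2 \cdot 15\right) = 43 \sqrt{2 + \sqrt{4}} \left(-4 + 30\right) = 43 \sqrt{2 + 2} \cdot 26 = 43 \sqrt{4} \cdot 26 = 43 \cdot 2 \cdot 26 = 43 \cdot 52 = 2236$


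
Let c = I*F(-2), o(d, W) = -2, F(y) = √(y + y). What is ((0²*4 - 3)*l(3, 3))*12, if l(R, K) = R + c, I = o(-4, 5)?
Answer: -108 + 144*I ≈ -108.0 + 144.0*I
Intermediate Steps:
F(y) = √2*√y (F(y) = √(2*y) = √2*√y)
I = -2
c = -4*I (c = -2*√2*√(-2) = -2*√2*I*√2 = -4*I ≈ -4.0*I)
l(R, K) = R - 4*I
((0²*4 - 3)*l(3, 3))*12 = ((0²*4 - 3)*(3 - 4*I))*12 = ((0*4 - 3)*(3 - 4*I))*12 = ((0 - 3)*(3 - 4*I))*12 = -3*(3 - 4*I)*12 = (-9 + 12*I)*12 = -108 + 144*I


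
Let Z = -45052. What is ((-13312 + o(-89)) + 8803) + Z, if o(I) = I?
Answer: -49650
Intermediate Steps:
((-13312 + o(-89)) + 8803) + Z = ((-13312 - 89) + 8803) - 45052 = (-13401 + 8803) - 45052 = -4598 - 45052 = -49650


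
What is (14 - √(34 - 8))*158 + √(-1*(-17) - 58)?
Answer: 2212 - 158*√26 + I*√41 ≈ 1406.4 + 6.4031*I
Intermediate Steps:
(14 - √(34 - 8))*158 + √(-1*(-17) - 58) = (14 - √26)*158 + √(17 - 58) = (2212 - 158*√26) + √(-41) = (2212 - 158*√26) + I*√41 = 2212 - 158*√26 + I*√41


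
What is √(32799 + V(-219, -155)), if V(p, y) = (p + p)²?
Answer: √224643 ≈ 473.97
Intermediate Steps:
V(p, y) = 4*p² (V(p, y) = (2*p)² = 4*p²)
√(32799 + V(-219, -155)) = √(32799 + 4*(-219)²) = √(32799 + 4*47961) = √(32799 + 191844) = √224643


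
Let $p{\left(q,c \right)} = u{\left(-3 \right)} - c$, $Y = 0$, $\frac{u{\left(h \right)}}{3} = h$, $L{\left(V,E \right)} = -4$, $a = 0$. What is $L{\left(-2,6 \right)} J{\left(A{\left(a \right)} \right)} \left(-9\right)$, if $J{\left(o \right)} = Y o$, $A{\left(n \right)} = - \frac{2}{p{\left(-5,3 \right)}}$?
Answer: $0$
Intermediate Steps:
$u{\left(h \right)} = 3 h$
$p{\left(q,c \right)} = -9 - c$ ($p{\left(q,c \right)} = 3 \left(-3\right) - c = -9 - c$)
$A{\left(n \right)} = \frac{1}{6}$ ($A{\left(n \right)} = - \frac{2}{-9 - 3} = - \frac{2}{-12} = \left(-2\right) \left(- \frac{1}{12}\right) = \frac{1}{6}$)
$J{\left(o \right)} = 0$ ($J{\left(o \right)} = 0 o = 0$)
$L{\left(-2,6 \right)} J{\left(A{\left(a \right)} \right)} \left(-9\right) = \left(-4\right) 0 \left(-9\right) = 0 \left(-9\right) = 0$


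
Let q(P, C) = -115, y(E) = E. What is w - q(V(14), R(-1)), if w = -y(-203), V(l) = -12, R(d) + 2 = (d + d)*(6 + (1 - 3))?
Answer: 318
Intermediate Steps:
R(d) = -2 + 8*d (R(d) = -2 + (d + d)*(6 + (1 - 3)) = -2 + (2*d)*(6 - 2) = -2 + (2*d)*4 = -2 + 8*d)
w = 203 (w = -1*(-203) = 203)
w - q(V(14), R(-1)) = 203 - 1*(-115) = 203 + 115 = 318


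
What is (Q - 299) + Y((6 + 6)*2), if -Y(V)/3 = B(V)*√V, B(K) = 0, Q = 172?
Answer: -127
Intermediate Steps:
Y(V) = 0 (Y(V) = -0*√V = -3*0 = 0)
(Q - 299) + Y((6 + 6)*2) = (172 - 299) + 0 = -127 + 0 = -127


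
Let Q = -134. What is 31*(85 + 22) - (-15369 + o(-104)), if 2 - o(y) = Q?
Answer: 18550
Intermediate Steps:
o(y) = 136 (o(y) = 2 - 1*(-134) = 2 + 134 = 136)
31*(85 + 22) - (-15369 + o(-104)) = 31*(85 + 22) - (-15369 + 136) = 31*107 - 1*(-15233) = 3317 + 15233 = 18550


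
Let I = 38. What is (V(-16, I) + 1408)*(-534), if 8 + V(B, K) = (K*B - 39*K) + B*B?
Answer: 231756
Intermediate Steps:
V(B, K) = -8 + B² - 39*K + B*K (V(B, K) = -8 + ((K*B - 39*K) + B*B) = -8 + ((B*K - 39*K) + B²) = -8 + ((-39*K + B*K) + B²) = -8 + (B² - 39*K + B*K) = -8 + B² - 39*K + B*K)
(V(-16, I) + 1408)*(-534) = ((-8 + (-16)² - 39*38 - 16*38) + 1408)*(-534) = ((-8 + 256 - 1482 - 608) + 1408)*(-534) = (-1842 + 1408)*(-534) = -434*(-534) = 231756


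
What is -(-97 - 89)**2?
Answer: -34596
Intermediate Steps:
-(-97 - 89)**2 = -1*(-186)**2 = -1*34596 = -34596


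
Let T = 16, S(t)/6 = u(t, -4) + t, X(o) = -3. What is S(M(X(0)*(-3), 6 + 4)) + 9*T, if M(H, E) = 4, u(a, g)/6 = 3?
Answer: 276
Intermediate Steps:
u(a, g) = 18 (u(a, g) = 6*3 = 18)
S(t) = 108 + 6*t (S(t) = 6*(18 + t) = 108 + 6*t)
S(M(X(0)*(-3), 6 + 4)) + 9*T = (108 + 6*4) + 9*16 = (108 + 24) + 144 = 132 + 144 = 276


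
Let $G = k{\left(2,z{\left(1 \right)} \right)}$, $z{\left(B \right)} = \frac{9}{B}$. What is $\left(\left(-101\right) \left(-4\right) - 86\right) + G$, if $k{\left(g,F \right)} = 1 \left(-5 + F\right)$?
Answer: $322$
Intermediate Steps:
$k{\left(g,F \right)} = -5 + F$
$G = 4$ ($G = -5 + \frac{9}{1} = -5 + 9 \cdot 1 = -5 + 9 = 4$)
$\left(\left(-101\right) \left(-4\right) - 86\right) + G = \left(\left(-101\right) \left(-4\right) - 86\right) + 4 = \left(404 - 86\right) + 4 = 318 + 4 = 322$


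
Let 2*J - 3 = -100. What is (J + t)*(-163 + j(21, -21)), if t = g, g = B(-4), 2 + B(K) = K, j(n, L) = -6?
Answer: 18421/2 ≈ 9210.5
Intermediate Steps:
J = -97/2 (J = 3/2 + (½)*(-100) = 3/2 - 50 = -97/2 ≈ -48.500)
B(K) = -2 + K
g = -6 (g = -2 - 4 = -6)
t = -6
(J + t)*(-163 + j(21, -21)) = (-97/2 - 6)*(-163 - 6) = -109/2*(-169) = 18421/2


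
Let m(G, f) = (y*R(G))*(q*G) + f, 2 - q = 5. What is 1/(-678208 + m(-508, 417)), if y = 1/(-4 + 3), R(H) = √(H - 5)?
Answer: I/(-677791*I + 4572*√57) ≈ -1.4716e-6 + 7.4942e-8*I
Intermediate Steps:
q = -3 (q = 2 - 1*5 = 2 - 5 = -3)
R(H) = √(-5 + H)
y = -1 (y = 1/(-1) = -1)
m(G, f) = f + 3*G*√(-5 + G) (m(G, f) = (-√(-5 + G))*(-3*G) + f = 3*G*√(-5 + G) + f = f + 3*G*√(-5 + G))
1/(-678208 + m(-508, 417)) = 1/(-678208 + (417 + 3*(-508)*√(-5 - 508))) = 1/(-678208 + (417 + 3*(-508)*√(-513))) = 1/(-678208 + (417 + 3*(-508)*(3*I*√57))) = 1/(-678208 + (417 - 4572*I*√57)) = 1/(-677791 - 4572*I*√57)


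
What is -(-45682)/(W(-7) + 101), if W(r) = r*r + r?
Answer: 3514/11 ≈ 319.45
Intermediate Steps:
W(r) = r + r² (W(r) = r² + r = r + r²)
-(-45682)/(W(-7) + 101) = -(-45682)/(-7*(1 - 7) + 101) = -(-45682)/(-7*(-6) + 101) = -(-45682)/(42 + 101) = -(-45682)/143 = -251*(-14/11) = 3514/11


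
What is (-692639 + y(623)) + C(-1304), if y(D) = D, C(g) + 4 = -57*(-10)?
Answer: -691450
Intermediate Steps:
C(g) = 566 (C(g) = -4 - 57*(-10) = -4 + 570 = 566)
(-692639 + y(623)) + C(-1304) = (-692639 + 623) + 566 = -692016 + 566 = -691450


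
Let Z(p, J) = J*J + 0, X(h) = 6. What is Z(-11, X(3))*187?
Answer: 6732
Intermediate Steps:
Z(p, J) = J² (Z(p, J) = J² + 0 = J²)
Z(-11, X(3))*187 = 6²*187 = 36*187 = 6732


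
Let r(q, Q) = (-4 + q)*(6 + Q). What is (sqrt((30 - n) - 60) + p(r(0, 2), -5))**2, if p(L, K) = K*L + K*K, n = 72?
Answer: (185 + I*sqrt(102))**2 ≈ 34123.0 + 3736.8*I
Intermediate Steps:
p(L, K) = K**2 + K*L (p(L, K) = K*L + K**2 = K**2 + K*L)
(sqrt((30 - n) - 60) + p(r(0, 2), -5))**2 = (sqrt((30 - 1*72) - 60) - 5*(-5 + (-24 - 4*2 + 6*0 + 2*0)))**2 = (sqrt((30 - 72) - 60) - 5*(-5 + (-24 - 8 + 0 + 0)))**2 = (sqrt(-42 - 60) - 5*(-5 - 32))**2 = (sqrt(-102) - 5*(-37))**2 = (I*sqrt(102) + 185)**2 = (185 + I*sqrt(102))**2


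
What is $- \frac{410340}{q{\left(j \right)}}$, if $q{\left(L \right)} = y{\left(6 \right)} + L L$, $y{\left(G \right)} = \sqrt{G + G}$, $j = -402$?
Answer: $- \frac{5526048780}{2176321067} + \frac{68390 \sqrt{3}}{2176321067} \approx -2.5391$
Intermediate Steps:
$y{\left(G \right)} = \sqrt{2} \sqrt{G}$ ($y{\left(G \right)} = \sqrt{2 G} = \sqrt{2} \sqrt{G}$)
$q{\left(L \right)} = L^{2} + 2 \sqrt{3}$ ($q{\left(L \right)} = \sqrt{2} \sqrt{6} + L L = 2 \sqrt{3} + L^{2} = L^{2} + 2 \sqrt{3}$)
$- \frac{410340}{q{\left(j \right)}} = - \frac{410340}{\left(-402\right)^{2} + 2 \sqrt{3}} = - \frac{410340}{161604 + 2 \sqrt{3}}$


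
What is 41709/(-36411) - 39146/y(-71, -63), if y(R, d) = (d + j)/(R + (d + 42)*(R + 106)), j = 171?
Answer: 95735297522/327699 ≈ 2.9214e+5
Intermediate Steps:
y(R, d) = (171 + d)/(R + (42 + d)*(106 + R)) (y(R, d) = (d + 171)/(R + (d + 42)*(R + 106)) = (171 + d)/(R + (42 + d)*(106 + R)))
41709/(-36411) - 39146/y(-71, -63) = 41709/(-36411) - 39146*(4452 + 43*(-71) + 106*(-63) - 71*(-63))/(171 - 63) = 41709*(-1/36411) - 39146/(108/(4452 - 3053 - 6678 + 4473)) = -13903/12137 - 39146/(108/(-806)) = -13903/12137 - 39146/((-1/806*108)) = -13903/12137 - 39146/(-54/403) = -13903/12137 - 39146*(-403/54) = -13903/12137 + 7887919/27 = 95735297522/327699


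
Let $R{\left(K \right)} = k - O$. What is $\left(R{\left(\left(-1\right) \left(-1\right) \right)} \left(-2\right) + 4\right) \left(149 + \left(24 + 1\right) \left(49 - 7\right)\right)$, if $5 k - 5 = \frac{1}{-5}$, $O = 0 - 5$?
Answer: $- \frac{237402}{25} \approx -9496.1$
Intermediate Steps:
$O = -5$ ($O = 0 - 5 = -5$)
$k = \frac{24}{25}$ ($k = 1 + \frac{1}{5 \left(-5\right)} = 1 + \frac{1}{5} \left(- \frac{1}{5}\right) = 1 - \frac{1}{25} = \frac{24}{25} \approx 0.96$)
$R{\left(K \right)} = \frac{149}{25}$ ($R{\left(K \right)} = \frac{24}{25} - -5 = \frac{24}{25} + 5 = \frac{149}{25}$)
$\left(R{\left(\left(-1\right) \left(-1\right) \right)} \left(-2\right) + 4\right) \left(149 + \left(24 + 1\right) \left(49 - 7\right)\right) = \left(\frac{149}{25} \left(-2\right) + 4\right) \left(149 + \left(24 + 1\right) \left(49 - 7\right)\right) = \left(- \frac{298}{25} + 4\right) \left(149 + 25 \cdot 42\right) = - \frac{198 \left(149 + 1050\right)}{25} = \left(- \frac{198}{25}\right) 1199 = - \frac{237402}{25}$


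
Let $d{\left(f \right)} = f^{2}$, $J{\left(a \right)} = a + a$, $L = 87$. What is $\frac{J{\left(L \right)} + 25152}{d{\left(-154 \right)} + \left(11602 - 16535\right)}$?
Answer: $\frac{2814}{2087} \approx 1.3483$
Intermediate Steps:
$J{\left(a \right)} = 2 a$
$\frac{J{\left(L \right)} + 25152}{d{\left(-154 \right)} + \left(11602 - 16535\right)} = \frac{2 \cdot 87 + 25152}{\left(-154\right)^{2} + \left(11602 - 16535\right)} = \frac{174 + 25152}{23716 + \left(11602 - 16535\right)} = \frac{25326}{23716 - 4933} = \frac{25326}{18783} = 25326 \cdot \frac{1}{18783} = \frac{2814}{2087}$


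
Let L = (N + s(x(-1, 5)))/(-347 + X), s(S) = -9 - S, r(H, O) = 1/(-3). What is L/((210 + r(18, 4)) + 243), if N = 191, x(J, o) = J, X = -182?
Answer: -549/718382 ≈ -0.00076422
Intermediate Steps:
r(H, O) = -1/3
L = -183/529 (L = (191 + (-9 - 1*(-1)))/(-347 - 182) = (191 + (-9 + 1))/(-529) = (191 - 8)*(-1/529) = 183*(-1/529) = -183/529 ≈ -0.34594)
L/((210 + r(18, 4)) + 243) = -183/(529*((210 - 1/3) + 243)) = -183/(529*(629/3 + 243)) = -183/(529*1358/3) = -183/529*3/1358 = -549/718382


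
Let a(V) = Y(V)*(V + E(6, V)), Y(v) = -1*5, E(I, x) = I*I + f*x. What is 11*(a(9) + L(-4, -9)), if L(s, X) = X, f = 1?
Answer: -3069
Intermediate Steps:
E(I, x) = x + I² (E(I, x) = I*I + 1*x = I² + x = x + I²)
Y(v) = -5
a(V) = -180 - 10*V (a(V) = -5*(V + (V + 6²)) = -5*(V + (V + 36)) = -5*(V + (36 + V)) = -5*(36 + 2*V) = -180 - 10*V)
11*(a(9) + L(-4, -9)) = 11*((-180 - 10*9) - 9) = 11*((-180 - 90) - 9) = 11*(-270 - 9) = 11*(-279) = -3069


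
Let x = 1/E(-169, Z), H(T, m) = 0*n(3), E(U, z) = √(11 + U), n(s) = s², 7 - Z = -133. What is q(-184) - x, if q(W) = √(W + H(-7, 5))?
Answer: I*(√158 + 316*√46)/158 ≈ 13.644*I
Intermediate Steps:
Z = 140 (Z = 7 - 1*(-133) = 7 + 133 = 140)
H(T, m) = 0 (H(T, m) = 0*3² = 0*9 = 0)
q(W) = √W (q(W) = √(W + 0) = √W)
x = -I*√158/158 (x = 1/(√(11 - 169)) = 1/(√(-158)) = 1/(I*√158) = -I*√158/158 ≈ -0.079556*I)
q(-184) - x = √(-184) - (-1)*I*√158/158 = 2*I*√46 + I*√158/158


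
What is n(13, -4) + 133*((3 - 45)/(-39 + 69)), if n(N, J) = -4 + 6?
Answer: -921/5 ≈ -184.20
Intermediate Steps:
n(N, J) = 2
n(13, -4) + 133*((3 - 45)/(-39 + 69)) = 2 + 133*((3 - 45)/(-39 + 69)) = 2 + 133*(-42/30) = 2 + 133*(-42*1/30) = 2 + 133*(-7/5) = 2 - 931/5 = -921/5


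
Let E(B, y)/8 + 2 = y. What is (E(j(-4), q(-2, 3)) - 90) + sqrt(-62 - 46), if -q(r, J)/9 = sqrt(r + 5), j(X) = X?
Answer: -106 - 6*sqrt(3)*(12 - I) ≈ -230.71 + 10.392*I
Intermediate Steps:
q(r, J) = -9*sqrt(5 + r) (q(r, J) = -9*sqrt(r + 5) = -9*sqrt(5 + r))
E(B, y) = -16 + 8*y
(E(j(-4), q(-2, 3)) - 90) + sqrt(-62 - 46) = ((-16 + 8*(-9*sqrt(5 - 2))) - 90) + sqrt(-62 - 46) = ((-16 + 8*(-9*sqrt(3))) - 90) + sqrt(-108) = ((-16 - 72*sqrt(3)) - 90) + 6*I*sqrt(3) = (-106 - 72*sqrt(3)) + 6*I*sqrt(3) = -106 - 72*sqrt(3) + 6*I*sqrt(3)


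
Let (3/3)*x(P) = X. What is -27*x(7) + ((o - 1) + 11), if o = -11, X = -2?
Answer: 53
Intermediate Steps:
x(P) = -2
-27*x(7) + ((o - 1) + 11) = -27*(-2) + ((-11 - 1) + 11) = 54 + (-12 + 11) = 54 - 1 = 53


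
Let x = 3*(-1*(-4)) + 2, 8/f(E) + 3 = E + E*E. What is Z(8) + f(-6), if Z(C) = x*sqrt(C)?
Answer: 8/27 + 28*sqrt(2) ≈ 39.894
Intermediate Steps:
f(E) = 8/(-3 + E + E**2) (f(E) = 8/(-3 + (E + E*E)) = 8/(-3 + (E + E**2)) = 8/(-3 + E + E**2))
x = 14 (x = 3*4 + 2 = 12 + 2 = 14)
Z(C) = 14*sqrt(C)
Z(8) + f(-6) = 14*sqrt(8) + 8/(-3 - 6 + (-6)**2) = 14*(2*sqrt(2)) + 8/(-3 - 6 + 36) = 28*sqrt(2) + 8/27 = 8/27 + 28*sqrt(2)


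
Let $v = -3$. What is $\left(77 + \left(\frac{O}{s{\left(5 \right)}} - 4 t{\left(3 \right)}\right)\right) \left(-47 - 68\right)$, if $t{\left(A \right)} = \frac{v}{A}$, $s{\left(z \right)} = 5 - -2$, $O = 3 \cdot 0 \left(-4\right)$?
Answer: $-9315$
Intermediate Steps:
$O = 0$ ($O = 0 \left(-4\right) = 0$)
$s{\left(z \right)} = 7$ ($s{\left(z \right)} = 5 + 2 = 7$)
$t{\left(A \right)} = - \frac{3}{A}$
$\left(77 + \left(\frac{O}{s{\left(5 \right)}} - 4 t{\left(3 \right)}\right)\right) \left(-47 - 68\right) = \left(77 + \left(\frac{0}{7} - 4 \left(- \frac{3}{3}\right)\right)\right) \left(-47 - 68\right) = \left(77 + \left(0 \cdot \frac{1}{7} - 4 \left(\left(-3\right) \frac{1}{3}\right)\right)\right) \left(-115\right) = \left(77 + \left(0 - -4\right)\right) \left(-115\right) = \left(77 + \left(0 + 4\right)\right) \left(-115\right) = \left(77 + 4\right) \left(-115\right) = 81 \left(-115\right) = -9315$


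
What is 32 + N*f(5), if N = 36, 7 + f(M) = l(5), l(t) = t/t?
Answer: -184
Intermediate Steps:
l(t) = 1
f(M) = -6 (f(M) = -7 + 1 = -6)
32 + N*f(5) = 32 + 36*(-6) = 32 - 216 = -184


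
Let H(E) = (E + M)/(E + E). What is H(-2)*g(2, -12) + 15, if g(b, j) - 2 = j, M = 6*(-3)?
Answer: -35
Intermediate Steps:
M = -18
g(b, j) = 2 + j
H(E) = (-18 + E)/(2*E) (H(E) = (E - 18)/(E + E) = (-18 + E)/((2*E)) = (-18 + E)*(1/(2*E)) = (-18 + E)/(2*E))
H(-2)*g(2, -12) + 15 = ((1/2)*(-18 - 2)/(-2))*(2 - 12) + 15 = ((1/2)*(-1/2)*(-20))*(-10) + 15 = 5*(-10) + 15 = -50 + 15 = -35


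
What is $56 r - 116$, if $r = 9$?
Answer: $388$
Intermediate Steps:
$56 r - 116 = 56 \cdot 9 - 116 = 504 - 116 = 388$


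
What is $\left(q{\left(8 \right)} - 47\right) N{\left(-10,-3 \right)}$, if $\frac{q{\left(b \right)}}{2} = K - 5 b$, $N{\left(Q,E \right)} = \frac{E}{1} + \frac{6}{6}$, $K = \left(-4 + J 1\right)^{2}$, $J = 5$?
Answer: $250$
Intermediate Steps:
$K = 1$ ($K = \left(-4 + 5 \cdot 1\right)^{2} = \left(-4 + 5\right)^{2} = 1^{2} = 1$)
$N{\left(Q,E \right)} = 1 + E$ ($N{\left(Q,E \right)} = E 1 + 6 \cdot \frac{1}{6} = E + 1 = 1 + E$)
$q{\left(b \right)} = 2 - 10 b$ ($q{\left(b \right)} = 2 \left(1 - 5 b\right) = 2 - 10 b$)
$\left(q{\left(8 \right)} - 47\right) N{\left(-10,-3 \right)} = \left(\left(2 - 80\right) - 47\right) \left(1 - 3\right) = \left(\left(2 - 80\right) - 47\right) \left(-2\right) = \left(-78 - 47\right) \left(-2\right) = \left(-125\right) \left(-2\right) = 250$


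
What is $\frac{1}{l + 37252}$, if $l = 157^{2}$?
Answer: $\frac{1}{61901} \approx 1.6155 \cdot 10^{-5}$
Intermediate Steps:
$l = 24649$
$\frac{1}{l + 37252} = \frac{1}{24649 + 37252} = \frac{1}{61901}$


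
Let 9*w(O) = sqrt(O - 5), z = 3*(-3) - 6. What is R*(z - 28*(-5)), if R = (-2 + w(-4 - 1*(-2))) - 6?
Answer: -1000 + 125*I*sqrt(7)/9 ≈ -1000.0 + 36.747*I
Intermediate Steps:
z = -15 (z = -9 - 6 = -15)
w(O) = sqrt(-5 + O)/9 (w(O) = sqrt(O - 5)/9 = sqrt(-5 + O)/9)
R = -8 + I*sqrt(7)/9 (R = (-2 + sqrt(-5 + (-4 - 1*(-2)))/9) - 6 = (-2 + sqrt(-5 + (-4 + 2))/9) - 6 = (-2 + sqrt(-5 - 2)/9) - 6 = (-2 + sqrt(-7)/9) - 6 = (-2 + (I*sqrt(7))/9) - 6 = (-2 + I*sqrt(7)/9) - 6 = -8 + I*sqrt(7)/9 ≈ -8.0 + 0.29397*I)
R*(z - 28*(-5)) = (-8 + I*sqrt(7)/9)*(-15 - 28*(-5)) = (-8 + I*sqrt(7)/9)*(-15 + 140) = (-8 + I*sqrt(7)/9)*125 = -1000 + 125*I*sqrt(7)/9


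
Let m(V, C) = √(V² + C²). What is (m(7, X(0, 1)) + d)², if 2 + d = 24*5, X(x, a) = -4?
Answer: (118 + √65)² ≈ 15892.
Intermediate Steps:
m(V, C) = √(C² + V²)
d = 118 (d = -2 + 24*5 = -2 + 120 = 118)
(m(7, X(0, 1)) + d)² = (√((-4)² + 7²) + 118)² = (√(16 + 49) + 118)² = (√65 + 118)² = (118 + √65)²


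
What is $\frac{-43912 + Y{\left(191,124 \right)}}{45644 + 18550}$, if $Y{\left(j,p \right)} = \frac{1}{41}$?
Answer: $- \frac{1800391}{2631954} \approx -0.68405$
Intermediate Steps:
$Y{\left(j,p \right)} = \frac{1}{41}$
$\frac{-43912 + Y{\left(191,124 \right)}}{45644 + 18550} = \frac{-43912 + \frac{1}{41}}{45644 + 18550} = - \frac{1800391}{41 \cdot 64194} = \left(- \frac{1800391}{41}\right) \frac{1}{64194} = - \frac{1800391}{2631954}$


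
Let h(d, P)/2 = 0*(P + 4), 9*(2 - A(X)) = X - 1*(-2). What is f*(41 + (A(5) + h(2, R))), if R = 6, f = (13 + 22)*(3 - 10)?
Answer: -93100/9 ≈ -10344.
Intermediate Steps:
f = -245 (f = 35*(-7) = -245)
A(X) = 16/9 - X/9 (A(X) = 2 - (X - 1*(-2))/9 = 2 - (X + 2)/9 = 2 - (2 + X)/9 = 2 + (-2/9 - X/9) = 16/9 - X/9)
h(d, P) = 0 (h(d, P) = 2*(0*(P + 4)) = 2*(0*(4 + P)) = 2*0 = 0)
f*(41 + (A(5) + h(2, R))) = -245*(41 + ((16/9 - ⅑*5) + 0)) = -245*(41 + ((16/9 - 5/9) + 0)) = -245*(41 + (11/9 + 0)) = -245*(41 + 11/9) = -245*380/9 = -93100/9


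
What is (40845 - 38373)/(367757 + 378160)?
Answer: 824/248639 ≈ 0.0033140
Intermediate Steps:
(40845 - 38373)/(367757 + 378160) = 2472/745917 = 2472*(1/745917) = 824/248639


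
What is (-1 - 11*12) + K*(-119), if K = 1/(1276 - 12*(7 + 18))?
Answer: -129927/976 ≈ -133.12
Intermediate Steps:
K = 1/976 (K = 1/(1276 - 12*25) = 1/(1276 - 300) = 1/976 ≈ 0.0010246)
(-1 - 11*12) + K*(-119) = (-1 - 11*12) + (1/976)*(-119) = (-1 - 132) - 119/976 = -133 - 119/976 = -129927/976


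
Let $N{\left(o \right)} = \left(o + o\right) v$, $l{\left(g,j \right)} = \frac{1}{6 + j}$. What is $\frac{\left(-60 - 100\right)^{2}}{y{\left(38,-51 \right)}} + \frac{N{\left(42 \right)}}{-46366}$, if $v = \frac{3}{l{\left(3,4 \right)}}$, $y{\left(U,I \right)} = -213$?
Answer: $- \frac{593753180}{4937979} \approx -120.24$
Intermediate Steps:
$v = 30$ ($v = \frac{3}{\frac{1}{6 + 4}} = \frac{3}{\frac{1}{10}} = 3 \frac{1}{\frac{1}{10}} = 3 \cdot 10 = 30$)
$N{\left(o \right)} = 60 o$ ($N{\left(o \right)} = \left(o + o\right) 30 = 2 o 30 = 60 o$)
$\frac{\left(-60 - 100\right)^{2}}{y{\left(38,-51 \right)}} + \frac{N{\left(42 \right)}}{-46366} = \frac{\left(-60 - 100\right)^{2}}{-213} + \frac{60 \cdot 42}{-46366} = \left(-160\right)^{2} \left(- \frac{1}{213}\right) + 2520 \left(- \frac{1}{46366}\right) = 25600 \left(- \frac{1}{213}\right) - \frac{1260}{23183} = - \frac{25600}{213} - \frac{1260}{23183} = - \frac{593753180}{4937979}$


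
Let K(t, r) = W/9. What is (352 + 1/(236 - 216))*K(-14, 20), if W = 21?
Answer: 16429/20 ≈ 821.45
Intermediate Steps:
K(t, r) = 7/3 (K(t, r) = 21/9 = 21*(⅑) = 7/3)
(352 + 1/(236 - 216))*K(-14, 20) = (352 + 1/(236 - 216))*(7/3) = (352 + 1/20)*(7/3) = (7041/20)*(7/3) = 16429/20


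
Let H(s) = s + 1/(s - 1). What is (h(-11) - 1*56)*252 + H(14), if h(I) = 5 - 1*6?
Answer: -186549/13 ≈ -14350.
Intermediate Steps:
h(I) = -1 (h(I) = 5 - 6 = -1)
H(s) = s + 1/(-1 + s)
(h(-11) - 1*56)*252 + H(14) = (-1 - 1*56)*252 + (1 + 14² - 1*14)/(-1 + 14) = (-1 - 56)*252 + (1 + 196 - 14)/13 = -57*252 + (1/13)*183 = -14364 + 183/13 = -186549/13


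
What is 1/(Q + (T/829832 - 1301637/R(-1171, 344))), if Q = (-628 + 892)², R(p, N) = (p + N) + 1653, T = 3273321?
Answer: 342720616/23347537916817 ≈ 1.4679e-5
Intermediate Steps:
R(p, N) = 1653 + N + p (R(p, N) = (N + p) + 1653 = 1653 + N + p)
Q = 69696 (Q = 264² = 69696)
1/(Q + (T/829832 - 1301637/R(-1171, 344))) = 1/(69696 + (3273321/829832 - 1301637/(1653 + 344 - 1171))) = 1/(69696 + (3273321*(1/829832) - 1301637/826)) = 1/(69696 + (3273321/829832 - 1301637*1/826)) = 1/(69696 + (3273321/829832 - 1301637/826)) = 1/(69696 - 538718135919/342720616) = 1/(23347537916817/342720616) = 342720616/23347537916817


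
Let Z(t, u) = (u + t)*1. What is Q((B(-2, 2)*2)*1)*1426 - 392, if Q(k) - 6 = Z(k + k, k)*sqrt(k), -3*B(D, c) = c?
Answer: 8164 - 11408*I*sqrt(3)/3 ≈ 8164.0 - 6586.4*I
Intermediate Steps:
B(D, c) = -c/3
Z(t, u) = t + u (Z(t, u) = (t + u)*1 = t + u)
Q(k) = 6 + 3*k**(3/2) (Q(k) = 6 + ((k + k) + k)*sqrt(k) = 6 + (2*k + k)*sqrt(k) = 6 + (3*k)*sqrt(k) = 6 + 3*k**(3/2))
Q((B(-2, 2)*2)*1)*1426 - 392 = (6 + 3*((-1/3*2*2)*1)**(3/2))*1426 - 392 = (6 + 3*(-2/3*2*1)**(3/2))*1426 - 392 = (6 + 3*(-4/3*1)**(3/2))*1426 - 392 = (6 + 3*(-4/3)**(3/2))*1426 - 392 = (6 + 3*(-8*I*sqrt(3)/9))*1426 - 392 = (6 - 8*I*sqrt(3)/3)*1426 - 392 = (8556 - 11408*I*sqrt(3)/3) - 392 = 8164 - 11408*I*sqrt(3)/3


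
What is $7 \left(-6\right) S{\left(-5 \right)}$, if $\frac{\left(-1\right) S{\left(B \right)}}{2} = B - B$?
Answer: $0$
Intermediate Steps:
$S{\left(B \right)} = 0$ ($S{\left(B \right)} = - 2 \left(B - B\right) = \left(-2\right) 0 = 0$)
$7 \left(-6\right) S{\left(-5 \right)} = 7 \left(-6\right) 0 = \left(-42\right) 0 = 0$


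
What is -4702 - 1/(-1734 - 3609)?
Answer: -25122785/5343 ≈ -4702.0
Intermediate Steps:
-4702 - 1/(-1734 - 3609) = -4702 - 1/(-5343) = -4702 - 1*(-1/5343) = -4702 + 1/5343 = -25122785/5343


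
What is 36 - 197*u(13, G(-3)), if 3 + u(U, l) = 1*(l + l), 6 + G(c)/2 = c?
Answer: 7719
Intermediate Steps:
G(c) = -12 + 2*c
u(U, l) = -3 + 2*l (u(U, l) = -3 + 1*(l + l) = -3 + 1*(2*l) = -3 + 2*l)
36 - 197*u(13, G(-3)) = 36 - 197*(-3 + 2*(-12 + 2*(-3))) = 36 - 197*(-3 + 2*(-12 - 6)) = 36 - 197*(-3 + 2*(-18)) = 36 - 197*(-3 - 36) = 36 - 197*(-39) = 36 + 7683 = 7719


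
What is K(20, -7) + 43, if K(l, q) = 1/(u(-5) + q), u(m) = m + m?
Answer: 730/17 ≈ 42.941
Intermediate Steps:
u(m) = 2*m
K(l, q) = 1/(-10 + q) (K(l, q) = 1/(2*(-5) + q) = 1/(-10 + q))
K(20, -7) + 43 = 1/(-10 - 7) + 43 = 1/(-17) + 43 = -1/17 + 43 = 730/17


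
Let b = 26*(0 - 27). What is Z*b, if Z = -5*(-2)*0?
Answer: 0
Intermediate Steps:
b = -702 (b = 26*(-27) = -702)
Z = 0 (Z = 10*0 = 0)
Z*b = 0*(-702) = 0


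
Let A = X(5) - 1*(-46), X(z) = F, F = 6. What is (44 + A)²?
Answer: 9216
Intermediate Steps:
X(z) = 6
A = 52 (A = 6 - 1*(-46) = 6 + 46 = 52)
(44 + A)² = (44 + 52)² = 96² = 9216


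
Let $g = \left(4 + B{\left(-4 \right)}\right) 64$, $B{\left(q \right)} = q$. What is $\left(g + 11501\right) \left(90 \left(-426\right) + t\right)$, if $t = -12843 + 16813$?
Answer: $-395289370$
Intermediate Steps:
$g = 0$ ($g = \left(4 - 4\right) 64 = 0 \cdot 64 = 0$)
$t = 3970$
$\left(g + 11501\right) \left(90 \left(-426\right) + t\right) = \left(0 + 11501\right) \left(90 \left(-426\right) + 3970\right) = 11501 \left(-38340 + 3970\right) = 11501 \left(-34370\right) = -395289370$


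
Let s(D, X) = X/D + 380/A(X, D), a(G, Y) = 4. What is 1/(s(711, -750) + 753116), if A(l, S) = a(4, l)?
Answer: 237/178510757 ≈ 1.3277e-6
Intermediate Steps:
A(l, S) = 4
s(D, X) = 95 + X/D (s(D, X) = X/D + 380/4 = X/D + 380*(¼) = X/D + 95 = 95 + X/D)
1/(s(711, -750) + 753116) = 1/((95 - 750/711) + 753116) = 1/((95 - 750*1/711) + 753116) = 1/((95 - 250/237) + 753116) = 1/(22265/237 + 753116) = 1/(178510757/237) = 237/178510757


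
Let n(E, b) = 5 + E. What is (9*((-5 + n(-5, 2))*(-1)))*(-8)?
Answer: -360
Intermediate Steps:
(9*((-5 + n(-5, 2))*(-1)))*(-8) = (9*((-5 + (5 - 5))*(-1)))*(-8) = (9*((-5 + 0)*(-1)))*(-8) = (9*(-5*(-1)))*(-8) = (9*5)*(-8) = 45*(-8) = -360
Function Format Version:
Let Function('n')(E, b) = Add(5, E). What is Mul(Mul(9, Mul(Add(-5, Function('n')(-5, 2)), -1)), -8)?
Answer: -360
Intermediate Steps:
Mul(Mul(9, Mul(Add(-5, Function('n')(-5, 2)), -1)), -8) = Mul(Mul(9, Mul(Add(-5, Add(5, -5)), -1)), -8) = Mul(Mul(9, Mul(Add(-5, 0), -1)), -8) = Mul(Mul(9, Mul(-5, -1)), -8) = Mul(Mul(9, 5), -8) = Mul(45, -8) = -360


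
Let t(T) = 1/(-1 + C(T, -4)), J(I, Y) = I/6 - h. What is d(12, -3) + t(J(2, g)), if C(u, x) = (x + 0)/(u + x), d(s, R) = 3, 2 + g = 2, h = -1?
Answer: 5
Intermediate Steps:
g = 0 (g = -2 + 2 = 0)
C(u, x) = x/(u + x)
J(I, Y) = 1 + I/6 (J(I, Y) = I/6 - 1*(-1) = I*(1/6) + 1 = I/6 + 1 = 1 + I/6)
t(T) = 1/(-1 - 4/(-4 + T)) (t(T) = 1/(-1 - 4/(T - 4)) = 1/(-1 - 4/(-4 + T)))
d(12, -3) + t(J(2, g)) = 3 + (4 - (1 + (1/6)*2))/(1 + (1/6)*2) = 3 + (4 - (1 + 1/3))/(1 + 1/3) = 3 + (4 - 1*4/3)/(4/3) = 3 + 3*(4 - 4/3)/4 = 3 + (3/4)*(8/3) = 3 + 2 = 5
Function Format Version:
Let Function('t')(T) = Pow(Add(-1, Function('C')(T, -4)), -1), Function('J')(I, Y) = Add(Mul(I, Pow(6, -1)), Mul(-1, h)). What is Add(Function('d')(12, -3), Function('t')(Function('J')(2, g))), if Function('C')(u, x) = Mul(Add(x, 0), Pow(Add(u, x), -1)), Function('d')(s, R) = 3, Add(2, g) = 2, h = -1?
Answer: 5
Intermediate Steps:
g = 0 (g = Add(-2, 2) = 0)
Function('C')(u, x) = Mul(x, Pow(Add(u, x), -1))
Function('J')(I, Y) = Add(1, Mul(Rational(1, 6), I)) (Function('J')(I, Y) = Add(Mul(I, Pow(6, -1)), Mul(-1, -1)) = Add(Mul(I, Rational(1, 6)), 1) = Add(Mul(Rational(1, 6), I), 1) = Add(1, Mul(Rational(1, 6), I)))
Function('t')(T) = Pow(Add(-1, Mul(-4, Pow(Add(-4, T), -1))), -1) (Function('t')(T) = Pow(Add(-1, Mul(-4, Pow(Add(T, -4), -1))), -1) = Pow(Add(-1, Mul(-4, Pow(Add(-4, T), -1))), -1))
Add(Function('d')(12, -3), Function('t')(Function('J')(2, g))) = Add(3, Mul(Pow(Add(1, Mul(Rational(1, 6), 2)), -1), Add(4, Mul(-1, Add(1, Mul(Rational(1, 6), 2)))))) = Add(3, Mul(Pow(Add(1, Rational(1, 3)), -1), Add(4, Mul(-1, Add(1, Rational(1, 3)))))) = Add(3, Mul(Pow(Rational(4, 3), -1), Add(4, Mul(-1, Rational(4, 3))))) = Add(3, Mul(Rational(3, 4), Add(4, Rational(-4, 3)))) = Add(3, Mul(Rational(3, 4), Rational(8, 3))) = Add(3, 2) = 5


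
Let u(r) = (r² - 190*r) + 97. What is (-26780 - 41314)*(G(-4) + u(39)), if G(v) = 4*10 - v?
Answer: 391404312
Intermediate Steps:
G(v) = 40 - v
u(r) = 97 + r² - 190*r
(-26780 - 41314)*(G(-4) + u(39)) = (-26780 - 41314)*((40 - 1*(-4)) + (97 + 39² - 190*39)) = -68094*((40 + 4) + (97 + 1521 - 7410)) = -68094*(44 - 5792) = -68094*(-5748) = 391404312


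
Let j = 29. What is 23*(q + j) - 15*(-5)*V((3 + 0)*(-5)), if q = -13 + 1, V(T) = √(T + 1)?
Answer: 391 + 75*I*√14 ≈ 391.0 + 280.62*I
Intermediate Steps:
V(T) = √(1 + T)
q = -12
23*(q + j) - 15*(-5)*V((3 + 0)*(-5)) = 23*(-12 + 29) - 15*(-5)*√(1 + (3 + 0)*(-5)) = 23*17 - (-75)*√(1 + 3*(-5)) = 391 - (-75)*√(1 - 15) = 391 - (-75)*√(-14) = 391 - (-75)*I*√14 = 391 + 75*I*√14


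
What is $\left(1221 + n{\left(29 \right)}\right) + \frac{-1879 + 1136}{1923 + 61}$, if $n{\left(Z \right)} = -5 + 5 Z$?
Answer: $\frac{2699481}{1984} \approx 1360.6$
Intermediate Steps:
$\left(1221 + n{\left(29 \right)}\right) + \frac{-1879 + 1136}{1923 + 61} = \left(1221 + \left(-5 + 5 \cdot 29\right)\right) + \frac{-1879 + 1136}{1923 + 61} = \left(1221 + \left(-5 + 145\right)\right) - \frac{743}{1984} = \left(1221 + 140\right) - \frac{743}{1984} = 1361 - \frac{743}{1984} = \frac{2699481}{1984}$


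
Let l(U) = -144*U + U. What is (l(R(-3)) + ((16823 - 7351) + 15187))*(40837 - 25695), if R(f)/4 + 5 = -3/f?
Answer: 408031474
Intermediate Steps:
R(f) = -20 - 12/f (R(f) = -20 + 4*(-3/f) = -20 - 12/f)
l(U) = -143*U
(l(R(-3)) + ((16823 - 7351) + 15187))*(40837 - 25695) = (-143*(-20 - 12/(-3)) + ((16823 - 7351) + 15187))*(40837 - 25695) = (-143*(-20 - 12*(-⅓)) + (9472 + 15187))*15142 = (-143*(-20 + 4) + 24659)*15142 = (-143*(-16) + 24659)*15142 = (2288 + 24659)*15142 = 26947*15142 = 408031474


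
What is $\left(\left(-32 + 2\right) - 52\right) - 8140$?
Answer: $-8222$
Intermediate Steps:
$\left(\left(-32 + 2\right) - 52\right) - 8140 = \left(-30 - 52\right) - 8140 = -82 - 8140 = -8222$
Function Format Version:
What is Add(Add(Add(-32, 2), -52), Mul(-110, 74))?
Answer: -8222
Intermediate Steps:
Add(Add(Add(-32, 2), -52), Mul(-110, 74)) = Add(Add(-30, -52), -8140) = Add(-82, -8140) = -8222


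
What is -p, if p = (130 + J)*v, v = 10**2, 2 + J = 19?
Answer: -14700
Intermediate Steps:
J = 17 (J = -2 + 19 = 17)
v = 100
p = 14700 (p = (130 + 17)*100 = 147*100 = 14700)
-p = -1*14700 = -14700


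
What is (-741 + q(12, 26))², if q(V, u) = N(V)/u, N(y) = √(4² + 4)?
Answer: (9633 - √5)²/169 ≈ 5.4883e+5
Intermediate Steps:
N(y) = 2*√5 (N(y) = √(16 + 4) = √20 = 2*√5)
q(V, u) = 2*√5/u (q(V, u) = (2*√5)/u = 2*√5/u)
(-741 + q(12, 26))² = (-741 + 2*√5/26)² = (-741 + 2*√5*(1/26))² = (-741 + √5/13)²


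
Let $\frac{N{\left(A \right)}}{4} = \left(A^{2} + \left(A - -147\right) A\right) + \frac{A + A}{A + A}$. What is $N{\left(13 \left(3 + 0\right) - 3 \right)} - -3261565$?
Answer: $3293105$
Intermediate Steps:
$N{\left(A \right)} = 4 + 4 A^{2} + 4 A \left(147 + A\right)$ ($N{\left(A \right)} = 4 \left(\left(A^{2} + \left(A - -147\right) A\right) + \frac{A + A}{A + A}\right) = 4 \left(\left(A^{2} + \left(A + 147\right) A\right) + \frac{2 A}{2 A}\right) = 4 \left(\left(A^{2} + \left(147 + A\right) A\right) + 2 A \frac{1}{2 A}\right) = 4 \left(\left(A^{2} + A \left(147 + A\right)\right) + 1\right) = 4 \left(1 + A^{2} + A \left(147 + A\right)\right) = 4 + 4 A^{2} + 4 A \left(147 + A\right)$)
$N{\left(13 \left(3 + 0\right) - 3 \right)} - -3261565 = \left(4 + 8 \left(13 \left(3 + 0\right) - 3\right)^{2} + 588 \left(13 \left(3 + 0\right) - 3\right)\right) - -3261565 = \left(4 + 8 \left(13 \cdot 3 - 3\right)^{2} + 588 \left(13 \cdot 3 - 3\right)\right) + 3261565 = \left(4 + 8 \left(39 - 3\right)^{2} + 588 \left(39 - 3\right)\right) + 3261565 = \left(4 + 8 \cdot 36^{2} + 588 \cdot 36\right) + 3261565 = \left(4 + 8 \cdot 1296 + 21168\right) + 3261565 = \left(4 + 10368 + 21168\right) + 3261565 = 31540 + 3261565 = 3293105$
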